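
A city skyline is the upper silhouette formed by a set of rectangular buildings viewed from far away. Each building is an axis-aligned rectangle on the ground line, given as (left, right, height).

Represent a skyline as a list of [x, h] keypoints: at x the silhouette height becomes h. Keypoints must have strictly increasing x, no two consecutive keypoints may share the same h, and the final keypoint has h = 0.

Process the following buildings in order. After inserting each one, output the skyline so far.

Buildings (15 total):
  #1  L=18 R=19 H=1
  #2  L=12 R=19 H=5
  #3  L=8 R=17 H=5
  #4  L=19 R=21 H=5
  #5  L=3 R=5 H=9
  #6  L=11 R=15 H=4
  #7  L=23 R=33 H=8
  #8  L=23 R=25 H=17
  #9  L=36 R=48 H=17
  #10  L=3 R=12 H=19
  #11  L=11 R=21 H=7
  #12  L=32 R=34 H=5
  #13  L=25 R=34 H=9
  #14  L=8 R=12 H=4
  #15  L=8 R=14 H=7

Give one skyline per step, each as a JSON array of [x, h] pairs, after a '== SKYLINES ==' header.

== SKYLINES ==
[[18,1],[19,0]]
[[12,5],[19,0]]
[[8,5],[19,0]]
[[8,5],[21,0]]
[[3,9],[5,0],[8,5],[21,0]]
[[3,9],[5,0],[8,5],[21,0]]
[[3,9],[5,0],[8,5],[21,0],[23,8],[33,0]]
[[3,9],[5,0],[8,5],[21,0],[23,17],[25,8],[33,0]]
[[3,9],[5,0],[8,5],[21,0],[23,17],[25,8],[33,0],[36,17],[48,0]]
[[3,19],[12,5],[21,0],[23,17],[25,8],[33,0],[36,17],[48,0]]
[[3,19],[12,7],[21,0],[23,17],[25,8],[33,0],[36,17],[48,0]]
[[3,19],[12,7],[21,0],[23,17],[25,8],[33,5],[34,0],[36,17],[48,0]]
[[3,19],[12,7],[21,0],[23,17],[25,9],[34,0],[36,17],[48,0]]
[[3,19],[12,7],[21,0],[23,17],[25,9],[34,0],[36,17],[48,0]]
[[3,19],[12,7],[21,0],[23,17],[25,9],[34,0],[36,17],[48,0]]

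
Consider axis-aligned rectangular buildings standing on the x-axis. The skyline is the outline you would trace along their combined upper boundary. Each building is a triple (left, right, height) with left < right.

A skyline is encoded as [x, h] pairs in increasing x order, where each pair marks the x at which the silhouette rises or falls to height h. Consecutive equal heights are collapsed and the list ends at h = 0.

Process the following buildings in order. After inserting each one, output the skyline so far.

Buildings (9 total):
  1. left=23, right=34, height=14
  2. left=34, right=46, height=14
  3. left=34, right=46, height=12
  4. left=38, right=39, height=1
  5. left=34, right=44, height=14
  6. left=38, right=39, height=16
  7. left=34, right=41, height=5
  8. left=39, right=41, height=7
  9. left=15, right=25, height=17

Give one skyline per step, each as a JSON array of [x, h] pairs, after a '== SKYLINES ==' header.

== SKYLINES ==
[[23,14],[34,0]]
[[23,14],[46,0]]
[[23,14],[46,0]]
[[23,14],[46,0]]
[[23,14],[46,0]]
[[23,14],[38,16],[39,14],[46,0]]
[[23,14],[38,16],[39,14],[46,0]]
[[23,14],[38,16],[39,14],[46,0]]
[[15,17],[25,14],[38,16],[39,14],[46,0]]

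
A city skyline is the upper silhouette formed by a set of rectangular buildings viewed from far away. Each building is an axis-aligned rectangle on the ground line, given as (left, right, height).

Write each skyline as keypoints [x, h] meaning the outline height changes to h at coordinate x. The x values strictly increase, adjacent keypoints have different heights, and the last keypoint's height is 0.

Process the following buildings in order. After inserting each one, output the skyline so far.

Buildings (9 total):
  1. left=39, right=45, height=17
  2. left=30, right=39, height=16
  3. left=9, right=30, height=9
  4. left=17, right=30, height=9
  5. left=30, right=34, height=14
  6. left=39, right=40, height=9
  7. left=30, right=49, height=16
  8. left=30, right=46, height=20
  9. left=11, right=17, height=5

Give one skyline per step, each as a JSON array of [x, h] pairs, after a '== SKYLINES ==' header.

== SKYLINES ==
[[39,17],[45,0]]
[[30,16],[39,17],[45,0]]
[[9,9],[30,16],[39,17],[45,0]]
[[9,9],[30,16],[39,17],[45,0]]
[[9,9],[30,16],[39,17],[45,0]]
[[9,9],[30,16],[39,17],[45,0]]
[[9,9],[30,16],[39,17],[45,16],[49,0]]
[[9,9],[30,20],[46,16],[49,0]]
[[9,9],[30,20],[46,16],[49,0]]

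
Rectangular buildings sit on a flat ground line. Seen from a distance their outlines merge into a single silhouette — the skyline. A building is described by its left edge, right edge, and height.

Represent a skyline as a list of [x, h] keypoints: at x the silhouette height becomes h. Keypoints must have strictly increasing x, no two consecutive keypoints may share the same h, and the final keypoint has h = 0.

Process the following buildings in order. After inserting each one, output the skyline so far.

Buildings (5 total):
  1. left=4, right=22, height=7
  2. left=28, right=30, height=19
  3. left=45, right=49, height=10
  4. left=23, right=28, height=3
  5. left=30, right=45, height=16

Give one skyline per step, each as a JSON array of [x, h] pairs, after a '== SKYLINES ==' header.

== SKYLINES ==
[[4,7],[22,0]]
[[4,7],[22,0],[28,19],[30,0]]
[[4,7],[22,0],[28,19],[30,0],[45,10],[49,0]]
[[4,7],[22,0],[23,3],[28,19],[30,0],[45,10],[49,0]]
[[4,7],[22,0],[23,3],[28,19],[30,16],[45,10],[49,0]]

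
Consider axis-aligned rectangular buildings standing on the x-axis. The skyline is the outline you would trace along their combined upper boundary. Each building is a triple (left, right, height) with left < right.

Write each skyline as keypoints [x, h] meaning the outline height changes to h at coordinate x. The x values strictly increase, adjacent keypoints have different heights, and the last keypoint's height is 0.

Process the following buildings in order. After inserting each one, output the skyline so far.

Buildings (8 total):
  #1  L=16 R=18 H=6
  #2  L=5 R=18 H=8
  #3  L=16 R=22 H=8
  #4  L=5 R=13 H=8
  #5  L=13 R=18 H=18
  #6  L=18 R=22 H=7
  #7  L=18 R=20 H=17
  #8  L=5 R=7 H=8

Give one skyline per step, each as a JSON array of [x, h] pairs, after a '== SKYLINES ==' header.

== SKYLINES ==
[[16,6],[18,0]]
[[5,8],[18,0]]
[[5,8],[22,0]]
[[5,8],[22,0]]
[[5,8],[13,18],[18,8],[22,0]]
[[5,8],[13,18],[18,8],[22,0]]
[[5,8],[13,18],[18,17],[20,8],[22,0]]
[[5,8],[13,18],[18,17],[20,8],[22,0]]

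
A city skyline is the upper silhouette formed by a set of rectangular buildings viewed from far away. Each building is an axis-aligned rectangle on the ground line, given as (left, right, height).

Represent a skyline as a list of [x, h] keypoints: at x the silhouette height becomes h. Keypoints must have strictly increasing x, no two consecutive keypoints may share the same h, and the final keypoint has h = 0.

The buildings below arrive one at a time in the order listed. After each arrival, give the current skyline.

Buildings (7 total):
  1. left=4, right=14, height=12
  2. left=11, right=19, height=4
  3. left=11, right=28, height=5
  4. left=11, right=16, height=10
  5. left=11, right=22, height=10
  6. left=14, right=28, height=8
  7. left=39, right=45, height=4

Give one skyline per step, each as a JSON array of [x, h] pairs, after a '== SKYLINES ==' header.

== SKYLINES ==
[[4,12],[14,0]]
[[4,12],[14,4],[19,0]]
[[4,12],[14,5],[28,0]]
[[4,12],[14,10],[16,5],[28,0]]
[[4,12],[14,10],[22,5],[28,0]]
[[4,12],[14,10],[22,8],[28,0]]
[[4,12],[14,10],[22,8],[28,0],[39,4],[45,0]]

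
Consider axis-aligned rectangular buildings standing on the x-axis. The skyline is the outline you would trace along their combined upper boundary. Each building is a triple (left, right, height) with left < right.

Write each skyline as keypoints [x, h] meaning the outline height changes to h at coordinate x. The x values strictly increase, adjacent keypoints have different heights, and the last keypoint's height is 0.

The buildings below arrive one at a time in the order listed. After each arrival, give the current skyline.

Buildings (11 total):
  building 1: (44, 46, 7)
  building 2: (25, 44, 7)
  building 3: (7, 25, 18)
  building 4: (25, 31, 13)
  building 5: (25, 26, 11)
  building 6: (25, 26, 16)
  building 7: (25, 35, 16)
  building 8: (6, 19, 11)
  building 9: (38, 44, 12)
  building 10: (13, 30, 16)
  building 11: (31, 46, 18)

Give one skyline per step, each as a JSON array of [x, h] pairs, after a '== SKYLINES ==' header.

== SKYLINES ==
[[44,7],[46,0]]
[[25,7],[46,0]]
[[7,18],[25,7],[46,0]]
[[7,18],[25,13],[31,7],[46,0]]
[[7,18],[25,13],[31,7],[46,0]]
[[7,18],[25,16],[26,13],[31,7],[46,0]]
[[7,18],[25,16],[35,7],[46,0]]
[[6,11],[7,18],[25,16],[35,7],[46,0]]
[[6,11],[7,18],[25,16],[35,7],[38,12],[44,7],[46,0]]
[[6,11],[7,18],[25,16],[35,7],[38,12],[44,7],[46,0]]
[[6,11],[7,18],[25,16],[31,18],[46,0]]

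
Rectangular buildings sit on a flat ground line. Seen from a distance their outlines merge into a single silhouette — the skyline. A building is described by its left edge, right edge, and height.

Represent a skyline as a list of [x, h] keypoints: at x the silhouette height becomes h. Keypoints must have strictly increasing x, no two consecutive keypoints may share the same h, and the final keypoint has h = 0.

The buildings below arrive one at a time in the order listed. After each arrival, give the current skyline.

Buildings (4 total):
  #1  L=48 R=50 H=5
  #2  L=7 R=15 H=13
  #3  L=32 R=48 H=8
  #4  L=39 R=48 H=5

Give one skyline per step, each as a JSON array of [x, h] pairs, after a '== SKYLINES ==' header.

== SKYLINES ==
[[48,5],[50,0]]
[[7,13],[15,0],[48,5],[50,0]]
[[7,13],[15,0],[32,8],[48,5],[50,0]]
[[7,13],[15,0],[32,8],[48,5],[50,0]]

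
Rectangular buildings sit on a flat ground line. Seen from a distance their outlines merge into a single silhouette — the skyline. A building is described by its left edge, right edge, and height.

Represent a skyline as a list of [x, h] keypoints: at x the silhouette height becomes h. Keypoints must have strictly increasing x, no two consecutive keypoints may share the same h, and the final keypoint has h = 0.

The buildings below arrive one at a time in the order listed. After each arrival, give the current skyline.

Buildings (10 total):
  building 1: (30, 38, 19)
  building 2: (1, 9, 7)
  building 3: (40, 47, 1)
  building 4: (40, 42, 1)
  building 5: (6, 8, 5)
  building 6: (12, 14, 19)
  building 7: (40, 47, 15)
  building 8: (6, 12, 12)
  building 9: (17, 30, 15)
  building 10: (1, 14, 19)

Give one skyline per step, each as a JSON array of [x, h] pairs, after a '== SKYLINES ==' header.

== SKYLINES ==
[[30,19],[38,0]]
[[1,7],[9,0],[30,19],[38,0]]
[[1,7],[9,0],[30,19],[38,0],[40,1],[47,0]]
[[1,7],[9,0],[30,19],[38,0],[40,1],[47,0]]
[[1,7],[9,0],[30,19],[38,0],[40,1],[47,0]]
[[1,7],[9,0],[12,19],[14,0],[30,19],[38,0],[40,1],[47,0]]
[[1,7],[9,0],[12,19],[14,0],[30,19],[38,0],[40,15],[47,0]]
[[1,7],[6,12],[12,19],[14,0],[30,19],[38,0],[40,15],[47,0]]
[[1,7],[6,12],[12,19],[14,0],[17,15],[30,19],[38,0],[40,15],[47,0]]
[[1,19],[14,0],[17,15],[30,19],[38,0],[40,15],[47,0]]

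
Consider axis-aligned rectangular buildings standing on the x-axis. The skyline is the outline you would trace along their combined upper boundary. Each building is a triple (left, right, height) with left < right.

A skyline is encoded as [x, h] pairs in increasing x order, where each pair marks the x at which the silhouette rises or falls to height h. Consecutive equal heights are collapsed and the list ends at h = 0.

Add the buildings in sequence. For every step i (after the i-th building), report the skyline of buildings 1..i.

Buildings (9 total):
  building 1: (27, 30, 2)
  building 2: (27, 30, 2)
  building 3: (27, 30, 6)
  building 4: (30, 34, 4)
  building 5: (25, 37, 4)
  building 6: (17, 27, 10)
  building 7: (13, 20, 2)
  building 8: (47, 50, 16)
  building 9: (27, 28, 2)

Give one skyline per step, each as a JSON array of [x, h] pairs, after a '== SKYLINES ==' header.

== SKYLINES ==
[[27,2],[30,0]]
[[27,2],[30,0]]
[[27,6],[30,0]]
[[27,6],[30,4],[34,0]]
[[25,4],[27,6],[30,4],[37,0]]
[[17,10],[27,6],[30,4],[37,0]]
[[13,2],[17,10],[27,6],[30,4],[37,0]]
[[13,2],[17,10],[27,6],[30,4],[37,0],[47,16],[50,0]]
[[13,2],[17,10],[27,6],[30,4],[37,0],[47,16],[50,0]]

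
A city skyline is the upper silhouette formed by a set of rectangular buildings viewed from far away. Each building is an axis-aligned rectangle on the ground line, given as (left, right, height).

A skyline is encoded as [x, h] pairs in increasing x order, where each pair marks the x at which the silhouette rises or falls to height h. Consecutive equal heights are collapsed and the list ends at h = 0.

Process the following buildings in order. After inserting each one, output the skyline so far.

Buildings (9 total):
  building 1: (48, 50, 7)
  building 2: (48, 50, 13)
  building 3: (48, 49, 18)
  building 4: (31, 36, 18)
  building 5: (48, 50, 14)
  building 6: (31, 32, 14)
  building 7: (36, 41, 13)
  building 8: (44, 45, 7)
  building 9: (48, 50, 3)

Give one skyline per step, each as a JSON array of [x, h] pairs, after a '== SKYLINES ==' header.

== SKYLINES ==
[[48,7],[50,0]]
[[48,13],[50,0]]
[[48,18],[49,13],[50,0]]
[[31,18],[36,0],[48,18],[49,13],[50,0]]
[[31,18],[36,0],[48,18],[49,14],[50,0]]
[[31,18],[36,0],[48,18],[49,14],[50,0]]
[[31,18],[36,13],[41,0],[48,18],[49,14],[50,0]]
[[31,18],[36,13],[41,0],[44,7],[45,0],[48,18],[49,14],[50,0]]
[[31,18],[36,13],[41,0],[44,7],[45,0],[48,18],[49,14],[50,0]]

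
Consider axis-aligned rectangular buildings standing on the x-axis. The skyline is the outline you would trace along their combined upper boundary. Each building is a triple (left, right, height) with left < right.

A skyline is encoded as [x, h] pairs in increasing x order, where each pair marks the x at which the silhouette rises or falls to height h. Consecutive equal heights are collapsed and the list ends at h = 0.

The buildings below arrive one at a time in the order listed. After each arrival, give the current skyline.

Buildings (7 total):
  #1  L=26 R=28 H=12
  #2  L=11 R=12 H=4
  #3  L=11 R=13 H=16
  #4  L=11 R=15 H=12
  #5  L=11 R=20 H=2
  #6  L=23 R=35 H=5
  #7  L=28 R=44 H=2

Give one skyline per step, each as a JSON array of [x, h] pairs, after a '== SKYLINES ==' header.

== SKYLINES ==
[[26,12],[28,0]]
[[11,4],[12,0],[26,12],[28,0]]
[[11,16],[13,0],[26,12],[28,0]]
[[11,16],[13,12],[15,0],[26,12],[28,0]]
[[11,16],[13,12],[15,2],[20,0],[26,12],[28,0]]
[[11,16],[13,12],[15,2],[20,0],[23,5],[26,12],[28,5],[35,0]]
[[11,16],[13,12],[15,2],[20,0],[23,5],[26,12],[28,5],[35,2],[44,0]]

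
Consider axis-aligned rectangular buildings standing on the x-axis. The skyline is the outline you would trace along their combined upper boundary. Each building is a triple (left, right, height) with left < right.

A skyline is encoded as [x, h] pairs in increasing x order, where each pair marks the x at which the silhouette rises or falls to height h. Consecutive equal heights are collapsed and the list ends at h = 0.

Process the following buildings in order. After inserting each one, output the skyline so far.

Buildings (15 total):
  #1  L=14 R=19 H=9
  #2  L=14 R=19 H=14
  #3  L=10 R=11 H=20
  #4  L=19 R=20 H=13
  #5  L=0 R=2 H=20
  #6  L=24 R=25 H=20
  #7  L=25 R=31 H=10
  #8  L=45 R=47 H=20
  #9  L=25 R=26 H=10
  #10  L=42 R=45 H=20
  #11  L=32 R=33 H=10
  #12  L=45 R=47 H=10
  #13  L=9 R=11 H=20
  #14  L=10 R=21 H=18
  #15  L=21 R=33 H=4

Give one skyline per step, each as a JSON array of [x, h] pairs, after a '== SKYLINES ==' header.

== SKYLINES ==
[[14,9],[19,0]]
[[14,14],[19,0]]
[[10,20],[11,0],[14,14],[19,0]]
[[10,20],[11,0],[14,14],[19,13],[20,0]]
[[0,20],[2,0],[10,20],[11,0],[14,14],[19,13],[20,0]]
[[0,20],[2,0],[10,20],[11,0],[14,14],[19,13],[20,0],[24,20],[25,0]]
[[0,20],[2,0],[10,20],[11,0],[14,14],[19,13],[20,0],[24,20],[25,10],[31,0]]
[[0,20],[2,0],[10,20],[11,0],[14,14],[19,13],[20,0],[24,20],[25,10],[31,0],[45,20],[47,0]]
[[0,20],[2,0],[10,20],[11,0],[14,14],[19,13],[20,0],[24,20],[25,10],[31,0],[45,20],[47,0]]
[[0,20],[2,0],[10,20],[11,0],[14,14],[19,13],[20,0],[24,20],[25,10],[31,0],[42,20],[47,0]]
[[0,20],[2,0],[10,20],[11,0],[14,14],[19,13],[20,0],[24,20],[25,10],[31,0],[32,10],[33,0],[42,20],[47,0]]
[[0,20],[2,0],[10,20],[11,0],[14,14],[19,13],[20,0],[24,20],[25,10],[31,0],[32,10],[33,0],[42,20],[47,0]]
[[0,20],[2,0],[9,20],[11,0],[14,14],[19,13],[20,0],[24,20],[25,10],[31,0],[32,10],[33,0],[42,20],[47,0]]
[[0,20],[2,0],[9,20],[11,18],[21,0],[24,20],[25,10],[31,0],[32,10],[33,0],[42,20],[47,0]]
[[0,20],[2,0],[9,20],[11,18],[21,4],[24,20],[25,10],[31,4],[32,10],[33,0],[42,20],[47,0]]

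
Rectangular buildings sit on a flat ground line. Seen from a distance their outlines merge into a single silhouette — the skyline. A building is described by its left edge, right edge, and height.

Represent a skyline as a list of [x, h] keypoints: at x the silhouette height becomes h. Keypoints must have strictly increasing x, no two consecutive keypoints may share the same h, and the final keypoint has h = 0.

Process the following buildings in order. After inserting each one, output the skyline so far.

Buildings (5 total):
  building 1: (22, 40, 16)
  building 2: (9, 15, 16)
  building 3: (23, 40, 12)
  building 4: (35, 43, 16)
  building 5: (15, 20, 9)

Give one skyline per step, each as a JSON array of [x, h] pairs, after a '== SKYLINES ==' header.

== SKYLINES ==
[[22,16],[40,0]]
[[9,16],[15,0],[22,16],[40,0]]
[[9,16],[15,0],[22,16],[40,0]]
[[9,16],[15,0],[22,16],[43,0]]
[[9,16],[15,9],[20,0],[22,16],[43,0]]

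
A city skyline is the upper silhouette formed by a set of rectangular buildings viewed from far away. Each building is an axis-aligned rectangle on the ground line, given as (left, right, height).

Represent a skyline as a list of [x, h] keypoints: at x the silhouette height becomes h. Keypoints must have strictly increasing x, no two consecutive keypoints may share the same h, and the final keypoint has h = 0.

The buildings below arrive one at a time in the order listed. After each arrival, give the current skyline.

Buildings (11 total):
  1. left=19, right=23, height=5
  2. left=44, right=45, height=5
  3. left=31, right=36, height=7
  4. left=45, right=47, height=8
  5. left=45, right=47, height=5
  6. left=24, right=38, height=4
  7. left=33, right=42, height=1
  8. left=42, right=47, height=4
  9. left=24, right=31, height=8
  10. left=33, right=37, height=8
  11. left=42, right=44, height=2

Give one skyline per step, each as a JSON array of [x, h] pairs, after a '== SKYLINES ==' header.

== SKYLINES ==
[[19,5],[23,0]]
[[19,5],[23,0],[44,5],[45,0]]
[[19,5],[23,0],[31,7],[36,0],[44,5],[45,0]]
[[19,5],[23,0],[31,7],[36,0],[44,5],[45,8],[47,0]]
[[19,5],[23,0],[31,7],[36,0],[44,5],[45,8],[47,0]]
[[19,5],[23,0],[24,4],[31,7],[36,4],[38,0],[44,5],[45,8],[47,0]]
[[19,5],[23,0],[24,4],[31,7],[36,4],[38,1],[42,0],[44,5],[45,8],[47,0]]
[[19,5],[23,0],[24,4],[31,7],[36,4],[38,1],[42,4],[44,5],[45,8],[47,0]]
[[19,5],[23,0],[24,8],[31,7],[36,4],[38,1],[42,4],[44,5],[45,8],[47,0]]
[[19,5],[23,0],[24,8],[31,7],[33,8],[37,4],[38,1],[42,4],[44,5],[45,8],[47,0]]
[[19,5],[23,0],[24,8],[31,7],[33,8],[37,4],[38,1],[42,4],[44,5],[45,8],[47,0]]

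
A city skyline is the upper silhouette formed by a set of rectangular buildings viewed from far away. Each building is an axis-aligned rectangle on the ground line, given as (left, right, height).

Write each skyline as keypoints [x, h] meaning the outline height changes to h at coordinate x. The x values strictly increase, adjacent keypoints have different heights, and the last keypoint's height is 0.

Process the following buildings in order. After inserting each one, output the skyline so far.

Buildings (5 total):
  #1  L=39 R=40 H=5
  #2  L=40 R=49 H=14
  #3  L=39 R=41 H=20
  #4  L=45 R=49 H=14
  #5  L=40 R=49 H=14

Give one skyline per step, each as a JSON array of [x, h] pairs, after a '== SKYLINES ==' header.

== SKYLINES ==
[[39,5],[40,0]]
[[39,5],[40,14],[49,0]]
[[39,20],[41,14],[49,0]]
[[39,20],[41,14],[49,0]]
[[39,20],[41,14],[49,0]]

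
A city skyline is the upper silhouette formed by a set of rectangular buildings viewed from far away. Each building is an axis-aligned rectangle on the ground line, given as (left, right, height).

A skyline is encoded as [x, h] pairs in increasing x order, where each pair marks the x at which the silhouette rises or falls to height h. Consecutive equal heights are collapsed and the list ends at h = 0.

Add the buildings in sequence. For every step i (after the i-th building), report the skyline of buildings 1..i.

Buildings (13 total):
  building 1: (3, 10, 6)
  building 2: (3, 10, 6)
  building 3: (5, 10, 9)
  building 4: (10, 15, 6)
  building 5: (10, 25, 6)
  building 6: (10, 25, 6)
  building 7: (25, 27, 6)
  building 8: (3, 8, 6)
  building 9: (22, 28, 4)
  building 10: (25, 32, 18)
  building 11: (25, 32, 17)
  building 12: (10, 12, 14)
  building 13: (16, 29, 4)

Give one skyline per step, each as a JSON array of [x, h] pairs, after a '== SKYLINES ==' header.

== SKYLINES ==
[[3,6],[10,0]]
[[3,6],[10,0]]
[[3,6],[5,9],[10,0]]
[[3,6],[5,9],[10,6],[15,0]]
[[3,6],[5,9],[10,6],[25,0]]
[[3,6],[5,9],[10,6],[25,0]]
[[3,6],[5,9],[10,6],[27,0]]
[[3,6],[5,9],[10,6],[27,0]]
[[3,6],[5,9],[10,6],[27,4],[28,0]]
[[3,6],[5,9],[10,6],[25,18],[32,0]]
[[3,6],[5,9],[10,6],[25,18],[32,0]]
[[3,6],[5,9],[10,14],[12,6],[25,18],[32,0]]
[[3,6],[5,9],[10,14],[12,6],[25,18],[32,0]]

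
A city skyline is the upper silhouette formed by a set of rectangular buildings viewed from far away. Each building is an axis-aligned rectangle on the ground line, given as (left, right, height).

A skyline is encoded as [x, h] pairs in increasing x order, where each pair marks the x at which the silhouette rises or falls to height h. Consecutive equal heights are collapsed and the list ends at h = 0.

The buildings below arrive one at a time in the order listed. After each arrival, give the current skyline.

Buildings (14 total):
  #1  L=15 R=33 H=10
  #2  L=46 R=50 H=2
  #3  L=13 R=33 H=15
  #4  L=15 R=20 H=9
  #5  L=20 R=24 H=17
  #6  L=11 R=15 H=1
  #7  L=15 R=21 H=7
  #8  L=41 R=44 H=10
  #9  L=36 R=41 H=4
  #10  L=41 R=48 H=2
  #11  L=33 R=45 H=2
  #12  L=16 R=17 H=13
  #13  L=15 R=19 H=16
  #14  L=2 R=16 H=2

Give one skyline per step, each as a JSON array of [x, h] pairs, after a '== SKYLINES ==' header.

== SKYLINES ==
[[15,10],[33,0]]
[[15,10],[33,0],[46,2],[50,0]]
[[13,15],[33,0],[46,2],[50,0]]
[[13,15],[33,0],[46,2],[50,0]]
[[13,15],[20,17],[24,15],[33,0],[46,2],[50,0]]
[[11,1],[13,15],[20,17],[24,15],[33,0],[46,2],[50,0]]
[[11,1],[13,15],[20,17],[24,15],[33,0],[46,2],[50,0]]
[[11,1],[13,15],[20,17],[24,15],[33,0],[41,10],[44,0],[46,2],[50,0]]
[[11,1],[13,15],[20,17],[24,15],[33,0],[36,4],[41,10],[44,0],[46,2],[50,0]]
[[11,1],[13,15],[20,17],[24,15],[33,0],[36,4],[41,10],[44,2],[50,0]]
[[11,1],[13,15],[20,17],[24,15],[33,2],[36,4],[41,10],[44,2],[50,0]]
[[11,1],[13,15],[20,17],[24,15],[33,2],[36,4],[41,10],[44,2],[50,0]]
[[11,1],[13,15],[15,16],[19,15],[20,17],[24,15],[33,2],[36,4],[41,10],[44,2],[50,0]]
[[2,2],[13,15],[15,16],[19,15],[20,17],[24,15],[33,2],[36,4],[41,10],[44,2],[50,0]]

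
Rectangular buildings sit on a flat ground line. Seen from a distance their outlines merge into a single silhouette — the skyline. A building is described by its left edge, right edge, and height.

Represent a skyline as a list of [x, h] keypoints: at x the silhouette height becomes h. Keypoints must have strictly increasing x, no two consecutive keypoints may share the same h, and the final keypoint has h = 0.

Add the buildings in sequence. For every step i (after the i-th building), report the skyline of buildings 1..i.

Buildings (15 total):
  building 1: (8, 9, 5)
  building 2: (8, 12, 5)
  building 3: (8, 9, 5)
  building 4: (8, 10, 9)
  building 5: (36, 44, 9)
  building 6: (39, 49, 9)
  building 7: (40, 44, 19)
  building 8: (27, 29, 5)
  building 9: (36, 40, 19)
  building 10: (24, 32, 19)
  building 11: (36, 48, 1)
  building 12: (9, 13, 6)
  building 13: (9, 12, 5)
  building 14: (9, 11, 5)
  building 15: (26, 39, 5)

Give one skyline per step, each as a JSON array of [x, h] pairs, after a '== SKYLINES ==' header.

== SKYLINES ==
[[8,5],[9,0]]
[[8,5],[12,0]]
[[8,5],[12,0]]
[[8,9],[10,5],[12,0]]
[[8,9],[10,5],[12,0],[36,9],[44,0]]
[[8,9],[10,5],[12,0],[36,9],[49,0]]
[[8,9],[10,5],[12,0],[36,9],[40,19],[44,9],[49,0]]
[[8,9],[10,5],[12,0],[27,5],[29,0],[36,9],[40,19],[44,9],[49,0]]
[[8,9],[10,5],[12,0],[27,5],[29,0],[36,19],[44,9],[49,0]]
[[8,9],[10,5],[12,0],[24,19],[32,0],[36,19],[44,9],[49,0]]
[[8,9],[10,5],[12,0],[24,19],[32,0],[36,19],[44,9],[49,0]]
[[8,9],[10,6],[13,0],[24,19],[32,0],[36,19],[44,9],[49,0]]
[[8,9],[10,6],[13,0],[24,19],[32,0],[36,19],[44,9],[49,0]]
[[8,9],[10,6],[13,0],[24,19],[32,0],[36,19],[44,9],[49,0]]
[[8,9],[10,6],[13,0],[24,19],[32,5],[36,19],[44,9],[49,0]]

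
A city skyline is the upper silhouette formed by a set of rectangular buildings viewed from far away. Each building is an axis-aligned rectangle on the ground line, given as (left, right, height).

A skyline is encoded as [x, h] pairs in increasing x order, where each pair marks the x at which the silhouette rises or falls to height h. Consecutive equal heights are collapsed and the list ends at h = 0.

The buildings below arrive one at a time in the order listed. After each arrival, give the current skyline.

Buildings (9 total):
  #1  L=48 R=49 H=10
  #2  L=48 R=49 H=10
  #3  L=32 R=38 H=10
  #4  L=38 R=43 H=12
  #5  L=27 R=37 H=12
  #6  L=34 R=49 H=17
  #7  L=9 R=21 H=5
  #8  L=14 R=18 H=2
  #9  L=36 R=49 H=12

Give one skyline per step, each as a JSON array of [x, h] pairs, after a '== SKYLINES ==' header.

== SKYLINES ==
[[48,10],[49,0]]
[[48,10],[49,0]]
[[32,10],[38,0],[48,10],[49,0]]
[[32,10],[38,12],[43,0],[48,10],[49,0]]
[[27,12],[37,10],[38,12],[43,0],[48,10],[49,0]]
[[27,12],[34,17],[49,0]]
[[9,5],[21,0],[27,12],[34,17],[49,0]]
[[9,5],[21,0],[27,12],[34,17],[49,0]]
[[9,5],[21,0],[27,12],[34,17],[49,0]]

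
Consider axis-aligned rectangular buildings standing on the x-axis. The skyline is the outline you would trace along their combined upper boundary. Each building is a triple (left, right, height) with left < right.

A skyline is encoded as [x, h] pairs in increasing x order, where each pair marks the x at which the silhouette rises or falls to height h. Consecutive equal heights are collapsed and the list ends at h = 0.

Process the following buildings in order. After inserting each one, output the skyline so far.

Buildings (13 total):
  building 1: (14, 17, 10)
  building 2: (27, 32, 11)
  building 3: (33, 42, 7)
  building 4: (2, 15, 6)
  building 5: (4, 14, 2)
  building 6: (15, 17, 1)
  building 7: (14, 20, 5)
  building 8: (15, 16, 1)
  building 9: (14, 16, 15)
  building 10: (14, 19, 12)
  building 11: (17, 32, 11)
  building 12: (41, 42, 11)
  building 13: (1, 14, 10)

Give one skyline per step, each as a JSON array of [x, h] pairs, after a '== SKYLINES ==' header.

== SKYLINES ==
[[14,10],[17,0]]
[[14,10],[17,0],[27,11],[32,0]]
[[14,10],[17,0],[27,11],[32,0],[33,7],[42,0]]
[[2,6],[14,10],[17,0],[27,11],[32,0],[33,7],[42,0]]
[[2,6],[14,10],[17,0],[27,11],[32,0],[33,7],[42,0]]
[[2,6],[14,10],[17,0],[27,11],[32,0],[33,7],[42,0]]
[[2,6],[14,10],[17,5],[20,0],[27,11],[32,0],[33,7],[42,0]]
[[2,6],[14,10],[17,5],[20,0],[27,11],[32,0],[33,7],[42,0]]
[[2,6],[14,15],[16,10],[17,5],[20,0],[27,11],[32,0],[33,7],[42,0]]
[[2,6],[14,15],[16,12],[19,5],[20,0],[27,11],[32,0],[33,7],[42,0]]
[[2,6],[14,15],[16,12],[19,11],[32,0],[33,7],[42,0]]
[[2,6],[14,15],[16,12],[19,11],[32,0],[33,7],[41,11],[42,0]]
[[1,10],[14,15],[16,12],[19,11],[32,0],[33,7],[41,11],[42,0]]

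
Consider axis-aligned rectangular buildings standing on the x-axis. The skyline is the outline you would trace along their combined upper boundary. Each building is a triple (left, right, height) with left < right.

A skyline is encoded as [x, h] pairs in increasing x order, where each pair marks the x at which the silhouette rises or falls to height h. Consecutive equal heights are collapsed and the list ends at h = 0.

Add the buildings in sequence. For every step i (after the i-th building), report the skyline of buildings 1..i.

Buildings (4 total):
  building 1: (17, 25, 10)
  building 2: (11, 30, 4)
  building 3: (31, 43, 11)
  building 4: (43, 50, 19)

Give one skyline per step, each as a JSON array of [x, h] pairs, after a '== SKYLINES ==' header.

== SKYLINES ==
[[17,10],[25,0]]
[[11,4],[17,10],[25,4],[30,0]]
[[11,4],[17,10],[25,4],[30,0],[31,11],[43,0]]
[[11,4],[17,10],[25,4],[30,0],[31,11],[43,19],[50,0]]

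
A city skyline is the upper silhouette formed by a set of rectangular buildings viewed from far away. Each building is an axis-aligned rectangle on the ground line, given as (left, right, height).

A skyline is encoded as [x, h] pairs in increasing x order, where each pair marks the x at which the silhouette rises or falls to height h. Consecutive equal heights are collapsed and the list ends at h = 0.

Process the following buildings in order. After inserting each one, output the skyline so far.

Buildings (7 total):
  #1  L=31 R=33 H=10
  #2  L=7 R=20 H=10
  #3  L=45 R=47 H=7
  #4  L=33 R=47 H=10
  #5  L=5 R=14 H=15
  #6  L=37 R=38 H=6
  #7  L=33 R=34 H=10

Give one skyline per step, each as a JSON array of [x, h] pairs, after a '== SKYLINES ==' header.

== SKYLINES ==
[[31,10],[33,0]]
[[7,10],[20,0],[31,10],[33,0]]
[[7,10],[20,0],[31,10],[33,0],[45,7],[47,0]]
[[7,10],[20,0],[31,10],[47,0]]
[[5,15],[14,10],[20,0],[31,10],[47,0]]
[[5,15],[14,10],[20,0],[31,10],[47,0]]
[[5,15],[14,10],[20,0],[31,10],[47,0]]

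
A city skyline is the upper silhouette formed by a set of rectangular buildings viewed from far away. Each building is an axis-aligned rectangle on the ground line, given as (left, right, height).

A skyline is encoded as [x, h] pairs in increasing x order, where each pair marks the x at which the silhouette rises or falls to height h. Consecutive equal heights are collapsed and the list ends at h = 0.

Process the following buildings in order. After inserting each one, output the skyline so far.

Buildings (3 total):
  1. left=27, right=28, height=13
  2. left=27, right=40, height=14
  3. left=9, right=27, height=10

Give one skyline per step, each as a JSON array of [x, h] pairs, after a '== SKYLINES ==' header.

== SKYLINES ==
[[27,13],[28,0]]
[[27,14],[40,0]]
[[9,10],[27,14],[40,0]]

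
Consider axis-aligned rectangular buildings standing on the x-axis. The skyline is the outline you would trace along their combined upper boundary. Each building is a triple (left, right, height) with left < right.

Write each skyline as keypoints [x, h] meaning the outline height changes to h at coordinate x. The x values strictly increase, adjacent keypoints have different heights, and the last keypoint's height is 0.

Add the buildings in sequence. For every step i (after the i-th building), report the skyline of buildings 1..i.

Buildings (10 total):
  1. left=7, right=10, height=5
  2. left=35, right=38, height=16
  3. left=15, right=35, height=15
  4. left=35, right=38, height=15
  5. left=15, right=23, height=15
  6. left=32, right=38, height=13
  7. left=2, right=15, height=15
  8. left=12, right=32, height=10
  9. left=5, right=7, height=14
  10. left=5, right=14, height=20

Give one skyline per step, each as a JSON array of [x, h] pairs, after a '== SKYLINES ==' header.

== SKYLINES ==
[[7,5],[10,0]]
[[7,5],[10,0],[35,16],[38,0]]
[[7,5],[10,0],[15,15],[35,16],[38,0]]
[[7,5],[10,0],[15,15],[35,16],[38,0]]
[[7,5],[10,0],[15,15],[35,16],[38,0]]
[[7,5],[10,0],[15,15],[35,16],[38,0]]
[[2,15],[35,16],[38,0]]
[[2,15],[35,16],[38,0]]
[[2,15],[35,16],[38,0]]
[[2,15],[5,20],[14,15],[35,16],[38,0]]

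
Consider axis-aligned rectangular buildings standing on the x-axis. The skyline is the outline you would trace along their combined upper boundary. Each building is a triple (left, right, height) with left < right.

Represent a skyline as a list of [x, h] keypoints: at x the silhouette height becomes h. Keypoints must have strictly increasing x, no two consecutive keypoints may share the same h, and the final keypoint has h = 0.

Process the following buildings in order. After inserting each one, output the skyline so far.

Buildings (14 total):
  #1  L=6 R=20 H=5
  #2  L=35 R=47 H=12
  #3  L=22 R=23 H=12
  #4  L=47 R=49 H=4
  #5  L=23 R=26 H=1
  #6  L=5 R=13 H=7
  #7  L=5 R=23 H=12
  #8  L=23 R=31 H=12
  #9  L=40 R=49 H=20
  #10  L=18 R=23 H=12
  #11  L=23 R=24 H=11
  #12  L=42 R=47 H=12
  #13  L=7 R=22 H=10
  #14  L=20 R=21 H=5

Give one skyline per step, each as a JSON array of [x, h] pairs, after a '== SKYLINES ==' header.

== SKYLINES ==
[[6,5],[20,0]]
[[6,5],[20,0],[35,12],[47,0]]
[[6,5],[20,0],[22,12],[23,0],[35,12],[47,0]]
[[6,5],[20,0],[22,12],[23,0],[35,12],[47,4],[49,0]]
[[6,5],[20,0],[22,12],[23,1],[26,0],[35,12],[47,4],[49,0]]
[[5,7],[13,5],[20,0],[22,12],[23,1],[26,0],[35,12],[47,4],[49,0]]
[[5,12],[23,1],[26,0],[35,12],[47,4],[49,0]]
[[5,12],[31,0],[35,12],[47,4],[49,0]]
[[5,12],[31,0],[35,12],[40,20],[49,0]]
[[5,12],[31,0],[35,12],[40,20],[49,0]]
[[5,12],[31,0],[35,12],[40,20],[49,0]]
[[5,12],[31,0],[35,12],[40,20],[49,0]]
[[5,12],[31,0],[35,12],[40,20],[49,0]]
[[5,12],[31,0],[35,12],[40,20],[49,0]]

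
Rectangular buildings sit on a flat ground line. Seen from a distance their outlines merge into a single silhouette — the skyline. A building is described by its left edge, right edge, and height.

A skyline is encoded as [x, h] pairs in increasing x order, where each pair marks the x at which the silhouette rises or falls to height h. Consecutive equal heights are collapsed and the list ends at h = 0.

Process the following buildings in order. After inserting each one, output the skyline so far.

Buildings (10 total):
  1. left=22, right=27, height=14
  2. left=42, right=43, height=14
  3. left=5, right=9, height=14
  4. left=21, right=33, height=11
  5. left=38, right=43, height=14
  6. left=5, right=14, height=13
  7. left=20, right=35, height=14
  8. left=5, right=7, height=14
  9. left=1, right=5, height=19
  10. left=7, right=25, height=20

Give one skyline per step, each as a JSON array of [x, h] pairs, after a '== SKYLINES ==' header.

== SKYLINES ==
[[22,14],[27,0]]
[[22,14],[27,0],[42,14],[43,0]]
[[5,14],[9,0],[22,14],[27,0],[42,14],[43,0]]
[[5,14],[9,0],[21,11],[22,14],[27,11],[33,0],[42,14],[43,0]]
[[5,14],[9,0],[21,11],[22,14],[27,11],[33,0],[38,14],[43,0]]
[[5,14],[9,13],[14,0],[21,11],[22,14],[27,11],[33,0],[38,14],[43,0]]
[[5,14],[9,13],[14,0],[20,14],[35,0],[38,14],[43,0]]
[[5,14],[9,13],[14,0],[20,14],[35,0],[38,14],[43,0]]
[[1,19],[5,14],[9,13],[14,0],[20,14],[35,0],[38,14],[43,0]]
[[1,19],[5,14],[7,20],[25,14],[35,0],[38,14],[43,0]]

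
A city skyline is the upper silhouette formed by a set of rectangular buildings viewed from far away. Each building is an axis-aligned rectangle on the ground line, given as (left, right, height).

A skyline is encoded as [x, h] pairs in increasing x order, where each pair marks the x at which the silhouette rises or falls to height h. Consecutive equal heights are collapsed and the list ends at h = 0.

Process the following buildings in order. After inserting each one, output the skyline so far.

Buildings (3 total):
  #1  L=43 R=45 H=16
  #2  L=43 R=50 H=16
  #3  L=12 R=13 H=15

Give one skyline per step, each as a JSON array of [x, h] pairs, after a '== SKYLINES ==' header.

== SKYLINES ==
[[43,16],[45,0]]
[[43,16],[50,0]]
[[12,15],[13,0],[43,16],[50,0]]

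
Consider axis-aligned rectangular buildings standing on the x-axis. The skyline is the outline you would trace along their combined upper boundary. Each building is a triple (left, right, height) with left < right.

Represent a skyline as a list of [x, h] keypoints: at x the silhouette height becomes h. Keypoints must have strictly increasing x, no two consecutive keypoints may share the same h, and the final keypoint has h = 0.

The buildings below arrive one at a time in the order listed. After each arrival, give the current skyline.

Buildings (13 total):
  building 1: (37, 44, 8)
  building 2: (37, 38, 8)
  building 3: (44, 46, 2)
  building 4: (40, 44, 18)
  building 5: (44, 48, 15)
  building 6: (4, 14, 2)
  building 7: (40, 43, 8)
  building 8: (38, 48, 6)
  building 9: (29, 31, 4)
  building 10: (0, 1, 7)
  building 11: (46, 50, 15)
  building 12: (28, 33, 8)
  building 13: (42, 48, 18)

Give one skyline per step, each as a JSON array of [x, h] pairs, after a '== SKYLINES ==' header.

== SKYLINES ==
[[37,8],[44,0]]
[[37,8],[44,0]]
[[37,8],[44,2],[46,0]]
[[37,8],[40,18],[44,2],[46,0]]
[[37,8],[40,18],[44,15],[48,0]]
[[4,2],[14,0],[37,8],[40,18],[44,15],[48,0]]
[[4,2],[14,0],[37,8],[40,18],[44,15],[48,0]]
[[4,2],[14,0],[37,8],[40,18],[44,15],[48,0]]
[[4,2],[14,0],[29,4],[31,0],[37,8],[40,18],[44,15],[48,0]]
[[0,7],[1,0],[4,2],[14,0],[29,4],[31,0],[37,8],[40,18],[44,15],[48,0]]
[[0,7],[1,0],[4,2],[14,0],[29,4],[31,0],[37,8],[40,18],[44,15],[50,0]]
[[0,7],[1,0],[4,2],[14,0],[28,8],[33,0],[37,8],[40,18],[44,15],[50,0]]
[[0,7],[1,0],[4,2],[14,0],[28,8],[33,0],[37,8],[40,18],[48,15],[50,0]]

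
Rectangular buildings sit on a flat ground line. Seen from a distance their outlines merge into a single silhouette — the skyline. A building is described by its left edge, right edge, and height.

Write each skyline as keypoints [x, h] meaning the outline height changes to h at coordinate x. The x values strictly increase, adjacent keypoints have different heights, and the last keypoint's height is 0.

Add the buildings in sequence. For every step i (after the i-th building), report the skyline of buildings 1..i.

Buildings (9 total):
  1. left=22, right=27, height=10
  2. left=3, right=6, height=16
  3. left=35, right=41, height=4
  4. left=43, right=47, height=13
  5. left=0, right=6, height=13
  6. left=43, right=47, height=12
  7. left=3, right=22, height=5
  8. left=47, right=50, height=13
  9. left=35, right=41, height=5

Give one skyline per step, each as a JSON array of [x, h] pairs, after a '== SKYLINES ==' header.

== SKYLINES ==
[[22,10],[27,0]]
[[3,16],[6,0],[22,10],[27,0]]
[[3,16],[6,0],[22,10],[27,0],[35,4],[41,0]]
[[3,16],[6,0],[22,10],[27,0],[35,4],[41,0],[43,13],[47,0]]
[[0,13],[3,16],[6,0],[22,10],[27,0],[35,4],[41,0],[43,13],[47,0]]
[[0,13],[3,16],[6,0],[22,10],[27,0],[35,4],[41,0],[43,13],[47,0]]
[[0,13],[3,16],[6,5],[22,10],[27,0],[35,4],[41,0],[43,13],[47,0]]
[[0,13],[3,16],[6,5],[22,10],[27,0],[35,4],[41,0],[43,13],[50,0]]
[[0,13],[3,16],[6,5],[22,10],[27,0],[35,5],[41,0],[43,13],[50,0]]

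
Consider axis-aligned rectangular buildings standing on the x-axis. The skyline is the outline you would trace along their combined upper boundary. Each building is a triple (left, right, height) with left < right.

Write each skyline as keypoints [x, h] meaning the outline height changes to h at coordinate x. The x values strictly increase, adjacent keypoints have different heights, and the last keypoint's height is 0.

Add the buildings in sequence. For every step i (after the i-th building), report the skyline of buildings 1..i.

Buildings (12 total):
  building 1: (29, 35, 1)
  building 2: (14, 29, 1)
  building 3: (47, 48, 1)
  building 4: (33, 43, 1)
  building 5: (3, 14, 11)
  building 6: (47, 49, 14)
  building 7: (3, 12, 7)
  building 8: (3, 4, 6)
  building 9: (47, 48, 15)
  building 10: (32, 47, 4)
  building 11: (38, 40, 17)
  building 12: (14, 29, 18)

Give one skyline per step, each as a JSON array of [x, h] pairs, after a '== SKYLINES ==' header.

== SKYLINES ==
[[29,1],[35,0]]
[[14,1],[35,0]]
[[14,1],[35,0],[47,1],[48,0]]
[[14,1],[43,0],[47,1],[48,0]]
[[3,11],[14,1],[43,0],[47,1],[48,0]]
[[3,11],[14,1],[43,0],[47,14],[49,0]]
[[3,11],[14,1],[43,0],[47,14],[49,0]]
[[3,11],[14,1],[43,0],[47,14],[49,0]]
[[3,11],[14,1],[43,0],[47,15],[48,14],[49,0]]
[[3,11],[14,1],[32,4],[47,15],[48,14],[49,0]]
[[3,11],[14,1],[32,4],[38,17],[40,4],[47,15],[48,14],[49,0]]
[[3,11],[14,18],[29,1],[32,4],[38,17],[40,4],[47,15],[48,14],[49,0]]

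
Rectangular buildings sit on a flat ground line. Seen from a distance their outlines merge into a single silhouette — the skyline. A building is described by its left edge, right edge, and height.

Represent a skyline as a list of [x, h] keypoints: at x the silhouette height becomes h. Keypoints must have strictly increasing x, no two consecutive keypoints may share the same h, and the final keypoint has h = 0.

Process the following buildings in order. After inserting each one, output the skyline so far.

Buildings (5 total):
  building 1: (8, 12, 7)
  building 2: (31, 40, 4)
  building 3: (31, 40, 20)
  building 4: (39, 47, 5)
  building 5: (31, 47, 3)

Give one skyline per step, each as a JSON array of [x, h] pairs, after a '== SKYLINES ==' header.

== SKYLINES ==
[[8,7],[12,0]]
[[8,7],[12,0],[31,4],[40,0]]
[[8,7],[12,0],[31,20],[40,0]]
[[8,7],[12,0],[31,20],[40,5],[47,0]]
[[8,7],[12,0],[31,20],[40,5],[47,0]]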